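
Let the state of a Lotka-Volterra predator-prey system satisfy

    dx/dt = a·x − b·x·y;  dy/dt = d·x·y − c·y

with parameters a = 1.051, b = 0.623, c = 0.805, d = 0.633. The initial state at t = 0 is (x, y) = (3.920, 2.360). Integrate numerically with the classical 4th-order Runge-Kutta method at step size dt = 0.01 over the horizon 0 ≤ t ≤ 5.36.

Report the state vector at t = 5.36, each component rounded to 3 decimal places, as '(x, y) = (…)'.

(x, y) = (0.792, 0.377)

t=0.000: state=(3.920, 2.360)
step 1 (dt=0.01): k1=(-1.644, 3.956), k2=(-1.688, 3.977), k3=(-1.688, 3.977), k4=(-1.733, 3.997); state += dt/6·(k1+2k2+2k3+k4)
t=0.010: state=(3.903, 2.400)
t=0.020: state=(3.885, 2.440)
t=0.030: state=(3.867, 2.480)
continuing one RK4 step at a time; state shown every 20 steps (Δt=0.2):
t=0.200: state=(3.422, 3.209)
t=0.400: state=(2.686, 4.027)
t=0.600: state=(1.931, 4.587)
t=0.800: state=(1.324, 4.789)
t=1.000: state=(0.903, 4.685)
t=1.200: state=(0.632, 4.390)
t=1.400: state=(0.462, 4.002)
t=1.600: state=(0.355, 3.586)
t=1.800: state=(0.288, 3.178)
t=2.000: state=(0.245, 2.798)
t=2.200: state=(0.218, 2.452)
t=2.400: state=(0.202, 2.144)
t=2.600: state=(0.194, 1.871)
t=2.800: state=(0.193, 1.632)
t=3.000: state=(0.197, 1.424)
t=3.200: state=(0.206, 1.243)
t=3.400: state=(0.219, 1.087)
t=3.600: state=(0.238, 0.953)
t=3.800: state=(0.263, 0.837)
t=4.000: state=(0.294, 0.738)
t=4.200: state=(0.333, 0.654)
t=4.400: state=(0.381, 0.582)
t=4.600: state=(0.439, 0.522)
t=4.800: state=(0.509, 0.472)
t=5.000: state=(0.593, 0.431)
t=5.200: state=(0.695, 0.398)
t=5.360: state=(0.792, 0.377)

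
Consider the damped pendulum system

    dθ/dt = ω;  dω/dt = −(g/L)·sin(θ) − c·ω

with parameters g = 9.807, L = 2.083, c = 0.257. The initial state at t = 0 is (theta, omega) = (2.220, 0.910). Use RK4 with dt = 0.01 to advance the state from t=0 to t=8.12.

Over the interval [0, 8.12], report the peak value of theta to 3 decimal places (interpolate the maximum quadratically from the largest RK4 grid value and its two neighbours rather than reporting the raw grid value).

t=0.000: state=(2.220, 0.910)
step 1 (dt=0.01): k1=(0.910, -3.984), k2=(0.890, -3.966), k3=(0.890, -3.966), k4=(0.870, -3.949); state += dt/6·(k1+2k2+2k3+k4)
t=0.010: state=(2.229, 0.870)
t=0.020: state=(2.237, 0.831)
t=0.030: state=(2.246, 0.792)
continuing one RK4 step at a time; state shown every 50 steps (Δt=0.5):
t=0.500: state=(2.225, -0.854)
t=1.000: state=(1.321, -2.803)
t=1.500: state=(-0.365, -3.376)
t=2.000: state=(-1.543, -1.149)
t=2.500: state=(-1.519, 1.193)
t=3.000: state=(-0.443, 2.862)
t=3.500: state=(0.881, 1.962)
t=4.000: state=(1.299, -0.309)
t=4.500: state=(0.642, -2.142)
t=5.000: state=(-0.501, -1.991)
t=5.500: state=(-1.049, -0.097)
t=6.000: state=(-0.627, 1.640)
t=6.500: state=(0.315, 1.762)
t=7.000: state=(0.846, 0.225)
t=7.500: state=(0.544, -1.312)
t=8.000: state=(-0.232, -1.485)
t=8.120: state=(-0.398, -1.267)
largest grid value and its neighbours: theta(0.240)=2.33057, theta(0.250)=2.33074, theta(0.260)=2.33057
parabola through these three points peaks at t≈0.250 with theta≈2.33074

max theta = 2.331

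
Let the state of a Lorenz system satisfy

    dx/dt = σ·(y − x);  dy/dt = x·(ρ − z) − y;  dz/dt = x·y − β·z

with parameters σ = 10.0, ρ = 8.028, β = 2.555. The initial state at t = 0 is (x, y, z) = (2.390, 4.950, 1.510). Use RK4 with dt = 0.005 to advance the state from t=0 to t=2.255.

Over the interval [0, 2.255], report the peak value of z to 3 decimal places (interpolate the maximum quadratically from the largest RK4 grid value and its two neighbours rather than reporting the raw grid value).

t=0.000: state=(2.390, 4.950, 1.510)
step 1 (dt=0.005): k1=(25.600, 10.628, 7.972), k2=(25.226, 10.970, 8.304), k3=(25.244, 10.961, 8.299), k4=(24.886, 11.291, 8.629); state += dt/6·(k1+2k2+2k3+k4)
t=0.005: state=(2.516, 5.005, 1.552)
t=0.010: state=(2.639, 5.063, 1.596)
t=0.015: state=(2.759, 5.124, 1.644)
continuing one RK4 step at a time; state shown every 20 steps (Δt=0.1):
t=0.100: state=(4.524, 6.430, 2.972)
t=0.200: state=(6.253, 7.710, 5.780)
t=0.300: state=(7.134, 7.293, 9.094)
t=0.400: state=(6.499, 5.175, 10.883)
t=0.500: state=(4.873, 3.159, 10.484)
t=0.600: state=(3.372, 2.160, 9.045)
t=0.700: state=(2.478, 1.882, 7.505)
t=0.800: state=(2.118, 1.961, 6.191)
t=0.900: state=(2.114, 2.247, 5.182)
t=1.000: state=(2.361, 2.716, 4.500)
t=1.100: state=(2.817, 3.371, 4.181)
t=1.200: state=(3.462, 4.191, 4.291)
t=1.300: state=(4.245, 5.059, 4.913)
t=1.400: state=(5.020, 5.710, 6.042)
t=1.500: state=(5.529, 5.813, 7.412)
t=1.600: state=(5.538, 5.271, 8.487)
t=1.700: state=(5.057, 4.414, 8.843)
t=1.800: state=(4.366, 3.681, 8.516)
t=1.900: state=(3.764, 3.269, 7.822)
t=2.000: state=(3.397, 3.158, 7.058)
t=2.100: state=(3.278, 3.272, 6.403)
t=2.200: state=(3.370, 3.551, 5.955)
t=2.255: state=(3.493, 3.755, 5.817)
largest grid value and its neighbours: z(0.420)=10.95310, z(0.425)=10.95678, z(0.430)=10.95520
parabola through these three points peaks at t≈0.426 with z≈10.95688

max z = 10.957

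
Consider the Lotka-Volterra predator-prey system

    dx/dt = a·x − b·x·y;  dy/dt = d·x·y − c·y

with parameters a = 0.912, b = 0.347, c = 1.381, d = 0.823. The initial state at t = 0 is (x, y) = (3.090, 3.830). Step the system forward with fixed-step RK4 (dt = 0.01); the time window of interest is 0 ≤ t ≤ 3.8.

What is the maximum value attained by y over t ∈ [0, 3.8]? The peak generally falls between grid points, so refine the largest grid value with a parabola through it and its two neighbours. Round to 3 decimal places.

t=0.000: state=(3.090, 3.830)
step 1 (dt=0.01): k1=(-1.289, 4.451), k2=(-1.310, 4.456), k3=(-1.310, 4.456), k4=(-1.331, 4.461); state += dt/6·(k1+2k2+2k3+k4)
t=0.010: state=(3.077, 3.875)
t=0.020: state=(3.063, 3.919)
t=0.030: state=(3.049, 3.964)
continuing one RK4 step at a time; state shown every 20 steps (Δt=0.2):
t=0.200: state=(2.756, 4.710)
t=0.400: state=(2.323, 5.432)
t=0.600: state=(1.882, 5.823)
t=0.800: state=(1.504, 5.831)
t=1.000: state=(1.216, 5.526)
t=1.200: state=(1.011, 5.031)
t=1.400: state=(0.873, 4.453)
t=1.600: state=(0.785, 3.870)
t=1.800: state=(0.734, 3.325)
t=2.000: state=(0.711, 2.840)
t=2.200: state=(0.711, 2.422)
t=2.400: state=(0.731, 2.068)
t=2.600: state=(0.768, 1.775)
t=2.800: state=(0.822, 1.534)
t=3.000: state=(0.893, 1.340)
t=3.200: state=(0.982, 1.186)
t=3.400: state=(1.090, 1.067)
t=3.600: state=(1.219, 0.978)
t=3.800: state=(1.369, 0.918)
largest grid value and its neighbours: y(0.690)=5.87144, y(0.700)=5.87214, y(0.710)=5.87192
parabola through these three points peaks at t≈0.703 with y≈5.87217

max y = 5.872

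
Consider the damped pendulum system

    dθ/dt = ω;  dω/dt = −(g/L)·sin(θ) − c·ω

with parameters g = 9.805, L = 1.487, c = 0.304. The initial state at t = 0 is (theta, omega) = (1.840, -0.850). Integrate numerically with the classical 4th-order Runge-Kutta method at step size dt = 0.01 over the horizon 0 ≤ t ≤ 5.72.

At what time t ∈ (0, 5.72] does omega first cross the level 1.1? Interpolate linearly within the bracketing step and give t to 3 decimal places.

t = 1.534

t=0.000: state=(1.840, -0.850)
step 1 (dt=0.01): k1=(-0.850, -6.098), k2=(-0.880, -6.096), k3=(-0.880, -6.096), k4=(-0.911, -6.095); state += dt/6·(k1+2k2+2k3+k4)
t=0.010: state=(1.831, -0.911)
t=0.020: state=(1.822, -0.972)
t=0.030: state=(1.812, -1.033)
continuing one RK4 step at a time; state shown every 20 steps (Δt=0.2):
t=0.200: state=(1.548, -2.062)
t=0.400: state=(1.022, -3.159)
t=0.600: state=(0.318, -3.757)
t=0.800: state=(-0.420, -3.461)
t=1.000: state=(-1.015, -2.408)
t=1.200: state=(-1.365, -1.074)
t=1.400: state=(-1.446, 0.256)
t=1.530: state=(-1.359, 1.075)
next step: t=1.540: state=(-1.348, 1.136) — omega has crossed 1.1
linear interpolation between t=1.530 (1.07533) and t=1.540 (1.13635) → t≈1.534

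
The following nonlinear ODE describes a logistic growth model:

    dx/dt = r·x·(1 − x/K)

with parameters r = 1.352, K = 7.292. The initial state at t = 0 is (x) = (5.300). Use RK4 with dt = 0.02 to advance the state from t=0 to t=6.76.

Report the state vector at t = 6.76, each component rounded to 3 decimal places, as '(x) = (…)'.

t=0.000: state=(5.300)
step 1 (dt=0.02): k1=(1.957), k2=(1.945), k3=(1.945), k4=(1.933); state += dt/6·(k1+2k2+2k3+k4)
t=0.020: state=(5.339)
t=0.040: state=(5.377)
t=0.060: state=(5.415)
continuing one RK4 step at a time; state shown every 25 steps (Δt=0.5):
t=0.500: state=(6.122)
t=1.000: state=(6.646)
t=1.500: state=(6.948)
t=2.000: state=(7.113)
t=2.500: state=(7.200)
t=3.000: state=(7.245)
t=3.500: state=(7.268)
t=4.000: state=(7.280)
t=4.500: state=(7.286)
t=5.000: state=(7.289)
t=5.500: state=(7.290)
t=6.000: state=(7.291)
t=6.500: state=(7.292)
t=6.760: state=(7.292)

(x) = (7.292)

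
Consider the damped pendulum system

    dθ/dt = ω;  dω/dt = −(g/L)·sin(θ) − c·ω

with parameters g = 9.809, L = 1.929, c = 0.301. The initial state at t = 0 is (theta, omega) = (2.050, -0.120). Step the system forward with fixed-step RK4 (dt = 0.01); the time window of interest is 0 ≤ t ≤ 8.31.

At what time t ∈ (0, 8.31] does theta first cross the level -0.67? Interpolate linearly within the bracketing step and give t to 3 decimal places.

t = 1.175

t=0.000: state=(2.050, -0.120)
step 1 (dt=0.01): k1=(-0.120, -4.476), k2=(-0.142, -4.471), k3=(-0.142, -4.471), k4=(-0.165, -4.466); state += dt/6·(k1+2k2+2k3+k4)
t=0.010: state=(2.049, -0.165)
t=0.020: state=(2.047, -0.209)
t=0.030: state=(2.044, -0.254)
continuing one RK4 step at a time; state shown every 50 steps (Δt=0.5):
t=0.500: state=(1.434, -2.348)
t=1.000: state=(-0.122, -3.357)
t=1.170: state=(-0.656, -2.867)
next step: t=1.180: state=(-0.685, -2.827) — theta has crossed -0.67
linear interpolation between t=1.170 (-0.65622) and t=1.180 (-0.68469) → t≈1.175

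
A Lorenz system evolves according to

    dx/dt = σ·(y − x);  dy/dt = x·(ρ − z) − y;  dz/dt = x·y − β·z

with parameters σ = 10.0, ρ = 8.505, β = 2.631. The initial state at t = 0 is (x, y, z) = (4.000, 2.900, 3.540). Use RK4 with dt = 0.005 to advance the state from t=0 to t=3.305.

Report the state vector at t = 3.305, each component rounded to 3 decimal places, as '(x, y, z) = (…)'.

(x, y, z) = (4.194, 4.256, 7.186)

t=0.000: state=(4.000, 2.900, 3.540)
step 1 (dt=0.005): k1=(-11.000, 16.960, 2.286), k2=(-10.301, 16.758, 2.360), k3=(-10.324, 16.767, 2.363), k4=(-9.645, 16.573, 2.436); state += dt/6·(k1+2k2+2k3+k4)
t=0.005: state=(3.948, 2.984, 3.552)
t=0.010: state=(3.903, 3.066, 3.564)
t=0.015: state=(3.865, 3.146, 3.578)
continuing one RK4 step at a time; state shown every 40 steps (Δt=0.2):
t=0.200: state=(4.637, 5.589, 4.909)
t=0.400: state=(6.149, 6.375, 8.396)
t=0.600: state=(5.167, 4.210, 9.764)
t=0.800: state=(3.550, 3.047, 8.028)
t=1.000: state=(3.213, 3.335, 6.326)
t=1.200: state=(3.863, 4.347, 5.844)
t=1.400: state=(4.889, 5.333, 6.866)
t=1.600: state=(5.250, 5.120, 8.360)
t=1.800: state=(4.576, 4.149, 8.463)
t=2.000: state=(3.935, 3.769, 7.523)
t=2.200: state=(3.933, 4.078, 6.797)
t=2.400: state=(4.386, 4.651, 6.860)
t=2.600: state=(4.800, 4.906, 7.545)
t=2.800: state=(4.740, 4.592, 8.026)
t=3.000: state=(4.373, 4.200, 7.824)
t=3.200: state=(4.170, 4.151, 7.351)
t=3.305: state=(4.194, 4.256, 7.186)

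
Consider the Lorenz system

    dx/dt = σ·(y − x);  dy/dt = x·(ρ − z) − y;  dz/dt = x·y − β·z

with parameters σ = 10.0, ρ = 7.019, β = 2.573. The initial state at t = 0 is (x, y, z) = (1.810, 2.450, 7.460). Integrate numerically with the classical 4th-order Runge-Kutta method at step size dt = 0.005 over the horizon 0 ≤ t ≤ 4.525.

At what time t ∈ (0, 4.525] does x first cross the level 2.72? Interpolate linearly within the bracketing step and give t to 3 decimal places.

t=0.000: state=(1.810, 2.450, 7.460)
step 1 (dt=0.005): k1=(6.400, -3.248, -14.760), k2=(6.159, -3.180, -14.641), k3=(6.167, -3.180, -14.643), k4=(5.933, -3.111, -14.525); state += dt/6·(k1+2k2+2k3+k4)
t=0.005: state=(1.841, 2.434, 7.387)
t=0.010: state=(1.869, 2.419, 7.315)
t=0.015: state=(1.896, 2.404, 7.244)
continuing one RK4 step at a time; state shown every 40 steps (Δt=0.2):
t=0.200: state=(2.230, 2.331, 5.219)
t=0.400: state=(2.651, 2.988, 4.121)
t=0.415: state=(2.703, 3.060, 4.084)
next step: t=0.420: state=(2.721, 3.085, 4.073) — x has crossed 2.72
linear interpolation between t=0.415 (2.70270) and t=0.420 (2.72074) → t≈0.420

t = 0.420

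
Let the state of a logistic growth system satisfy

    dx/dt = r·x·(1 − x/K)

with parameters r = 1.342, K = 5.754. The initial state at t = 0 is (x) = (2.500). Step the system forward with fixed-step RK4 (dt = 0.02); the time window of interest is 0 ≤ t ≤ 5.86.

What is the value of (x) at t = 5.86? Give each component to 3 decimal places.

t=0.000: state=(2.500)
step 1 (dt=0.02): k1=(1.897), k2=(1.901), k3=(1.901), k4=(1.904); state += dt/6·(k1+2k2+2k3+k4)
t=0.020: state=(2.538)
t=0.040: state=(2.576)
t=0.060: state=(2.614)
continuing one RK4 step at a time; state shown every 10 steps (Δt=0.2):
t=0.200: state=(2.884)
t=0.400: state=(3.268)
t=0.600: state=(3.638)
t=0.800: state=(3.982)
t=1.000: state=(4.294)
t=1.200: state=(4.566)
t=1.400: state=(4.800)
t=1.600: state=(4.995)
t=1.800: state=(5.155)
t=2.000: state=(5.284)
t=2.200: state=(5.388)
t=2.400: state=(5.470)
t=2.600: state=(5.534)
t=2.800: state=(5.584)
t=3.000: state=(5.623)
t=3.200: state=(5.654)
t=3.400: state=(5.677)
t=3.600: state=(5.695)
t=3.800: state=(5.709)
t=4.000: state=(5.719)
t=4.200: state=(5.727)
t=4.400: state=(5.734)
t=4.600: state=(5.738)
t=4.800: state=(5.742)
t=5.000: state=(5.745)
t=5.200: state=(5.747)
t=5.400: state=(5.749)
t=5.600: state=(5.750)
t=5.800: state=(5.751)
t=5.860: state=(5.751)

(x) = (5.751)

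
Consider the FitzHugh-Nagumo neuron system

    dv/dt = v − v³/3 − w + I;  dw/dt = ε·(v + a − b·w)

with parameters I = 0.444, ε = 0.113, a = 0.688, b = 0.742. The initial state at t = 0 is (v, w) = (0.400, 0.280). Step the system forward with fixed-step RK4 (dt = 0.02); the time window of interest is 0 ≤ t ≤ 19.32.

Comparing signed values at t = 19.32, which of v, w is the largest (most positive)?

largest component: w

t=0.000: state=(0.400, 0.280)
step 1 (dt=0.02): k1=(0.543, 0.099), k2=(0.546, 0.100), k3=(0.546, 0.100), k4=(0.550, 0.101); state += dt/6·(k1+2k2+2k3+k4)
t=0.020: state=(0.411, 0.282)
t=0.040: state=(0.422, 0.284)
t=0.060: state=(0.433, 0.286)
continuing one RK4 step at a time; state shown every 50 steps (Δt=1):
t=1.000: state=(1.072, 0.411)
t=2.000: state=(1.526, 0.598)
t=3.000: state=(1.562, 0.794)
t=4.000: state=(1.470, 0.970)
t=5.000: state=(1.343, 1.119)
t=6.000: state=(1.190, 1.241)
t=7.000: state=(0.997, 1.334)
t=8.000: state=(0.718, 1.396)
t=9.000: state=(0.193, 1.411)
t=10.000: state=(-1.028, 1.334)
t=11.000: state=(-1.932, 1.126)
t=12.000: state=(-1.948, 0.898)
t=13.000: state=(-1.876, 0.693)
t=14.000: state=(-1.800, 0.512)
t=15.000: state=(-1.725, 0.355)
t=16.000: state=(-1.650, 0.218)
t=17.000: state=(-1.577, 0.100)
t=18.000: state=(-1.503, -0.000)
t=19.000: state=(-1.430, -0.084)
t=19.320: state=(-1.407, -0.108)
compare at T: v=-1.407, w=-0.108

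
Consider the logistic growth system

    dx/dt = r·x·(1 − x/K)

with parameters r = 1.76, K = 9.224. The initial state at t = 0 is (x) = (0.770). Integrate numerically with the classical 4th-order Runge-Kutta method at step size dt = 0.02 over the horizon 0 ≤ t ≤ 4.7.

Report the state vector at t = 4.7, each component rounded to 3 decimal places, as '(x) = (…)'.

(x) = (9.198)

t=0.000: state=(0.770)
step 1 (dt=0.02): k1=(1.242), k2=(1.260), k3=(1.261), k4=(1.279); state += dt/6·(k1+2k2+2k3+k4)
t=0.020: state=(0.795)
t=0.040: state=(0.821)
t=0.060: state=(0.848)
continuing one RK4 step at a time; state shown every 10 steps (Δt=0.2):
t=0.200: state=(1.058)
t=0.400: state=(1.434)
t=0.600: state=(1.914)
t=0.800: state=(2.503)
t=1.000: state=(3.193)
t=1.200: state=(3.961)
t=1.400: state=(4.769)
t=1.600: state=(5.567)
t=1.800: state=(6.309)
t=2.000: state=(6.962)
t=2.200: state=(7.508)
t=2.400: state=(7.947)
t=2.600: state=(8.287)
t=2.800: state=(8.545)
t=3.000: state=(8.736)
t=3.200: state=(8.875)
t=3.400: state=(8.976)
t=3.600: state=(9.048)
t=3.800: state=(9.100)
t=4.000: state=(9.136)
t=4.200: state=(9.162)
t=4.400: state=(9.180)
t=4.600: state=(9.193)
t=4.700: state=(9.198)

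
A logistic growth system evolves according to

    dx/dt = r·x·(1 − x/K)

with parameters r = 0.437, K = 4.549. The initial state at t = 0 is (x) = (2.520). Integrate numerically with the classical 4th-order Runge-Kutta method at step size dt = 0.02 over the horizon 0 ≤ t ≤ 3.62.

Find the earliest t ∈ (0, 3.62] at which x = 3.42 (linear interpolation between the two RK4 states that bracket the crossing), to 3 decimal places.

t = 2.040

t=0.000: state=(2.520)
step 1 (dt=0.02): k1=(0.491), k2=(0.491), k3=(0.491), k4=(0.491); state += dt/6·(k1+2k2+2k3+k4)
t=0.020: state=(2.530)
t=0.040: state=(2.540)
t=0.060: state=(2.549)
continuing one RK4 step at a time; state shown every 10 steps (Δt=0.2):
t=0.200: state=(2.618)
t=0.400: state=(2.714)
t=0.600: state=(2.809)
t=0.800: state=(2.902)
t=1.000: state=(2.993)
t=1.200: state=(3.081)
t=1.400: state=(3.166)
t=1.600: state=(3.249)
t=1.800: state=(3.329)
t=2.000: state=(3.405)
t=2.040: state=(3.420)
next step: t=2.060: state=(3.427) — x has crossed 3.42
linear interpolation between t=2.040 (3.41990) and t=2.060 (3.42731) → t≈2.040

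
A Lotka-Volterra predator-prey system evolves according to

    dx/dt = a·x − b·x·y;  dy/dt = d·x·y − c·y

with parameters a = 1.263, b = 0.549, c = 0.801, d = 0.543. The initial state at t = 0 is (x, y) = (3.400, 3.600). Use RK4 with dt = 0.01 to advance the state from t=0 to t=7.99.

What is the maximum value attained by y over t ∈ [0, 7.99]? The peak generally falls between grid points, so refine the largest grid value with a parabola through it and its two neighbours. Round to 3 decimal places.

t=0.000: state=(3.400, 3.600)
step 1 (dt=0.01): k1=(-2.426, 3.763), k2=(-2.452, 3.759), k3=(-2.452, 3.758), k4=(-2.478, 3.754); state += dt/6·(k1+2k2+2k3+k4)
t=0.010: state=(3.375, 3.638)
t=0.020: state=(3.350, 3.675)
t=0.030: state=(3.325, 3.712)
continuing one RK4 step at a time; state shown every 50 steps (Δt=0.5):
t=0.500: state=(1.910, 4.978)
t=1.000: state=(0.910, 4.803)
t=1.500: state=(0.517, 3.871)
t=2.000: state=(0.384, 2.921)
t=2.500: state=(0.361, 2.161)
t=3.000: state=(0.407, 1.605)
t=3.500: state=(0.521, 1.218)
t=4.000: state=(0.729, 0.964)
t=4.500: state=(1.075, 0.822)
t=5.000: state=(1.624, 0.790)
t=5.500: state=(2.429, 0.913)
t=6.000: state=(3.385, 1.347)
t=6.500: state=(3.850, 2.469)
t=7.000: state=(2.879, 4.259)
t=7.500: state=(1.445, 5.075)
t=7.990: state=(0.725, 4.510)
largest grid value and its neighbours: y(0.660)=5.07551, y(0.670)=5.07591, y(0.680)=5.07570
parabola through these three points peaks at t≈0.672 with y≈5.07592

max y = 5.076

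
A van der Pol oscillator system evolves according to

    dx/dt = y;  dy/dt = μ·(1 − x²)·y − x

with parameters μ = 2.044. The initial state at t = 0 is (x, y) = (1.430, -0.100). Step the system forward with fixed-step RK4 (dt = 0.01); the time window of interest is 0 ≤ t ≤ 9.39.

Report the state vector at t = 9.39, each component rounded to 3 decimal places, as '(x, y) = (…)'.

t=0.000: state=(1.430, -0.100)
step 1 (dt=0.01): k1=(-0.100, -1.216), k2=(-0.106, -1.203), k3=(-0.106, -1.203), k4=(-0.112, -1.190); state += dt/6·(k1+2k2+2k3+k4)
t=0.010: state=(1.429, -0.112)
t=0.020: state=(1.428, -0.124)
t=0.030: state=(1.426, -0.135)
continuing one RK4 step at a time; state shown every 50 steps (Δt=0.5):
t=0.500: state=(1.266, -0.508)
t=1.000: state=(0.921, -0.918)
t=1.500: state=(0.224, -2.128)
t=2.000: state=(-1.385, -3.345)
t=2.500: state=(-2.012, 0.035)
t=3.000: state=(-1.892, 0.328)
t=3.500: state=(-1.711, 0.397)
t=4.000: state=(-1.490, 0.494)
t=4.500: state=(-1.202, 0.688)
t=5.000: state=(-0.751, 1.214)
t=5.500: state=(0.235, 3.100)
t=6.000: state=(1.844, 1.569)
t=6.500: state=(1.992, -0.232)
t=7.000: state=(1.838, -0.352)
t=7.500: state=(1.645, -0.422)
t=8.000: state=(1.408, -0.540)
t=8.500: state=(1.083, -0.796)
t=9.000: state=(0.530, -1.582)
t=9.390: state=(-0.397, -3.382)

(x, y) = (-0.397, -3.382)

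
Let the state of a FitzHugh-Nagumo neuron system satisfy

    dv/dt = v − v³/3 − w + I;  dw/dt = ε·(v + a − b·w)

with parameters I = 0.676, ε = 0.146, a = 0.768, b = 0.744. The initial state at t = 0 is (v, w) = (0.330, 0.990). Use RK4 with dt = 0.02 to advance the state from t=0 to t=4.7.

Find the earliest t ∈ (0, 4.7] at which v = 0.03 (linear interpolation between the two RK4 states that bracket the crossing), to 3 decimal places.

t=0.000: state=(0.330, 0.990)
step 1 (dt=0.02): k1=(0.004, 0.053), k2=(0.004, 0.053), k3=(0.004, 0.053), k4=(0.003, 0.053); state += dt/6·(k1+2k2+2k3+k4)
t=0.020: state=(0.330, 0.991)
t=0.040: state=(0.330, 0.992)
t=0.060: state=(0.330, 0.993)
continuing one RK4 step at a time; state shown every 10 steps (Δt=0.2):
t=0.200: state=(0.330, 1.000)
t=0.400: state=(0.327, 1.011)
t=0.600: state=(0.322, 1.020)
t=0.800: state=(0.314, 1.030)
t=1.000: state=(0.302, 1.039)
t=1.200: state=(0.285, 1.047)
t=1.400: state=(0.264, 1.055)
t=1.600: state=(0.236, 1.062)
t=1.800: state=(0.202, 1.067)
t=2.000: state=(0.159, 1.072)
t=2.200: state=(0.106, 1.075)
t=2.400: state=(0.041, 1.076)
t=2.420: state=(0.034, 1.076)
next step: t=2.440: state=(0.027, 1.076) — v has crossed 0.03
linear interpolation between t=2.420 (0.03399) and t=2.440 (0.02660) → t≈2.431

t = 2.431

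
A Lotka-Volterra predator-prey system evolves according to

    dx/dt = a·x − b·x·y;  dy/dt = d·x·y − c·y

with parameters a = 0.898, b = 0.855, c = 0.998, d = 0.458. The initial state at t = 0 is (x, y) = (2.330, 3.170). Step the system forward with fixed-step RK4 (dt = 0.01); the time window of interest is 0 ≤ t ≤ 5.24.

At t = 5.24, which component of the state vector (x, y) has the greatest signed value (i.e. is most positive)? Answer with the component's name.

largest component: x

t=0.000: state=(2.330, 3.170)
step 1 (dt=0.01): k1=(-4.223, 0.219), k2=(-4.187, 0.189), k3=(-4.187, 0.189), k4=(-4.151, 0.158); state += dt/6·(k1+2k2+2k3+k4)
t=0.010: state=(2.288, 3.172)
t=0.020: state=(2.247, 3.173)
t=0.030: state=(2.207, 3.174)
continuing one RK4 step at a time; state shown every 20 steps (Δt=0.2):
t=0.200: state=(1.626, 3.106)
t=0.400: state=(1.164, 2.886)
t=0.600: state=(0.871, 2.592)
t=0.800: state=(0.688, 2.279)
t=1.000: state=(0.572, 1.976)
t=1.200: state=(0.500, 1.700)
t=1.400: state=(0.457, 1.454)
t=1.600: state=(0.435, 1.241)
t=1.800: state=(0.428, 1.057)
t=2.000: state=(0.433, 0.901)
t=2.200: state=(0.450, 0.768)
t=2.400: state=(0.477, 0.656)
t=2.600: state=(0.514, 0.562)
t=2.800: state=(0.563, 0.484)
t=3.000: state=(0.623, 0.418)
t=3.200: state=(0.698, 0.364)
t=3.400: state=(0.788, 0.319)
t=3.600: state=(0.896, 0.282)
t=3.800: state=(1.024, 0.252)
t=4.000: state=(1.176, 0.229)
t=4.200: state=(1.356, 0.210)
t=4.400: state=(1.567, 0.197)
t=4.600: state=(1.815, 0.188)
t=4.800: state=(2.104, 0.184)
t=5.000: state=(2.440, 0.186)
t=5.200: state=(2.827, 0.194)
t=5.240: state=(2.911, 0.196)
compare at T: x=2.911, y=0.196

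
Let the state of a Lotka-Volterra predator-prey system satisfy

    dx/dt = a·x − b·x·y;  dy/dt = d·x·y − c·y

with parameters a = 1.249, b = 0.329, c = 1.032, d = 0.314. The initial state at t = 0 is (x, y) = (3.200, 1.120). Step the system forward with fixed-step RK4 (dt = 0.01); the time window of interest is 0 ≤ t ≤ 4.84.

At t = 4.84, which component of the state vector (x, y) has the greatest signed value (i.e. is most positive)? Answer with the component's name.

t=0.000: state=(3.200, 1.120)
step 1 (dt=0.01): k1=(2.818, -0.030), k2=(2.830, -0.026), k3=(2.830, -0.025), k4=(2.843, -0.021); state += dt/6·(k1+2k2+2k3+k4)
t=0.010: state=(3.228, 1.120)
t=0.020: state=(3.257, 1.120)
t=0.030: state=(3.286, 1.120)
continuing one RK4 step at a time; state shown every 20 steps (Δt=0.2):
t=0.200: state=(3.815, 1.135)
t=0.400: state=(4.537, 1.200)
t=0.600: state=(5.362, 1.331)
t=0.800: state=(6.263, 1.559)
t=1.000: state=(7.174, 1.935)
t=1.200: state=(7.962, 2.534)
t=1.400: state=(8.410, 3.456)
t=1.600: state=(8.256, 4.763)
t=1.800: state=(7.359, 6.350)
t=2.000: state=(5.910, 7.850)
t=2.200: state=(4.369, 8.812)
t=2.400: state=(3.104, 9.047)
t=2.600: state=(2.218, 8.682)
t=2.800: state=(1.645, 7.963)
t=3.000: state=(1.286, 7.096)
t=3.200: state=(1.066, 6.211)
t=3.400: state=(0.935, 5.379)
t=3.600: state=(0.864, 4.629)
t=3.800: state=(0.836, 3.971)
t=4.000: state=(0.842, 3.405)
t=4.200: state=(0.879, 2.923)
t=4.400: state=(0.943, 2.518)
t=4.600: state=(1.038, 2.179)
t=4.800: state=(1.166, 1.900)
t=4.840: state=(1.196, 1.850)
compare at T: x=1.196, y=1.850

largest component: y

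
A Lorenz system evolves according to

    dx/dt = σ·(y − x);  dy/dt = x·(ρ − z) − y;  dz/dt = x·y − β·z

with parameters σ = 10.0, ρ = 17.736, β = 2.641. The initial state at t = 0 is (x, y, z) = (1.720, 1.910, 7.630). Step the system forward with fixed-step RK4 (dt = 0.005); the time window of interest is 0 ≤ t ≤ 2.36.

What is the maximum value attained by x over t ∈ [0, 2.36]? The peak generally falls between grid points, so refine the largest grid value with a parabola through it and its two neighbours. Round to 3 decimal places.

max x = 11.732

t=0.000: state=(1.720, 1.910, 7.630)
step 1 (dt=0.005): k1=(1.900, 15.472, -16.866), k2=(2.239, 15.554, -16.678), k3=(2.233, 15.562, -16.678), k4=(2.566, 15.652, -16.489); state += dt/6·(k1+2k2+2k3+k4)
t=0.005: state=(1.731, 1.988, 7.547)
t=0.010: state=(1.746, 2.067, 7.465)
t=0.015: state=(1.763, 2.146, 7.386)
continuing one RK4 step at a time; state shown every 20 steps (Δt=0.1):
t=0.100: state=(2.494, 3.817, 6.375)
t=0.200: state=(4.453, 7.129, 6.556)
t=0.300: state=(7.899, 11.964, 10.337)
t=0.400: state=(11.421, 13.352, 19.641)
t=0.500: state=(10.207, 6.105, 25.058)
t=0.600: state=(5.425, 1.042, 21.414)
t=0.700: state=(2.313, 0.420, 16.625)
t=0.800: state=(1.256, 0.839, 12.851)
t=0.900: state=(1.213, 1.477, 9.988)
t=1.000: state=(1.743, 2.557, 7.926)
t=1.100: state=(2.941, 4.599, 6.814)
t=1.200: state=(5.237, 8.246, 7.542)
t=1.300: state=(8.849, 12.736, 12.522)
t=1.400: state=(11.488, 11.882, 21.701)
t=1.500: state=(9.031, 4.495, 24.340)
t=1.600: state=(4.588, 0.963, 20.087)
t=1.700: state=(2.156, 0.783, 15.633)
t=1.800: state=(1.475, 1.332, 12.158)
t=1.900: state=(1.688, 2.222, 9.574)
t=2.000: state=(2.560, 3.815, 7.906)
t=2.100: state=(4.332, 6.699, 7.656)
t=2.200: state=(7.355, 10.934, 10.493)
t=2.300: state=(10.654, 12.879, 18.165)
t=2.360: state=(11.116, 10.249, 22.716)
largest grid value and its neighbours: x(0.425)=11.71932, x(0.430)=11.73151, x(0.435)=11.72694
parabola through these three points peaks at t≈0.431 with x≈11.73195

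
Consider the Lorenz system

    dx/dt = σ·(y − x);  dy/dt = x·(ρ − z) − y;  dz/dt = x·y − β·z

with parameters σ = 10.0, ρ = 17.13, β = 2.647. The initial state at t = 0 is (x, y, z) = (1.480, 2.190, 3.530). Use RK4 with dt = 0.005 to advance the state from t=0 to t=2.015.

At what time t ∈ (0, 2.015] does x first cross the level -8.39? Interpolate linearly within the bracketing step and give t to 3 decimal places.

t = 1.416

t=0.000: state=(1.480, 2.190, 3.530)
step 1 (dt=0.005): k1=(7.100, 17.938, -6.103), k2=(7.371, 18.157, -5.956), k3=(7.370, 18.166, -5.955), k4=(7.640, 18.393, -5.805); state += dt/6·(k1+2k2+2k3+k4)
t=0.005: state=(1.517, 2.281, 3.500)
t=0.010: state=(1.556, 2.374, 3.472)
t=0.015: state=(1.599, 2.470, 3.445)
continuing one RK4 step at a time; state shown every 20 steps (Δt=0.1):
t=0.100: state=(2.751, 4.644, 3.333)
t=0.200: state=(5.488, 9.175, 5.059)
t=0.300: state=(9.940, 14.616, 12.339)
t=0.400: state=(12.440, 11.429, 23.955)
t=0.500: state=(8.113, 2.032, 24.455)
t=0.600: state=(2.987, -0.671, 18.934)
t=0.700: state=(0.671, -0.597, 14.434)
t=0.800: state=(-0.069, -0.464, 11.067)
t=0.900: state=(-0.350, -0.584, 8.503)
t=1.000: state=(-0.625, -0.974, 6.559)
t=1.100: state=(-1.119, -1.801, 5.138)
t=1.200: state=(-2.111, -3.494, 4.314)
t=1.300: state=(-4.099, -6.815, 4.708)
t=1.400: state=(-7.687, -12.051, 8.598)
t=1.415: state=(-8.351, -12.823, 9.731)
next step: t=1.420: state=(-8.575, -13.063, 10.148) — x has crossed -8.39
linear interpolation between t=1.415 (-8.35106) and t=1.420 (-8.57510) → t≈1.416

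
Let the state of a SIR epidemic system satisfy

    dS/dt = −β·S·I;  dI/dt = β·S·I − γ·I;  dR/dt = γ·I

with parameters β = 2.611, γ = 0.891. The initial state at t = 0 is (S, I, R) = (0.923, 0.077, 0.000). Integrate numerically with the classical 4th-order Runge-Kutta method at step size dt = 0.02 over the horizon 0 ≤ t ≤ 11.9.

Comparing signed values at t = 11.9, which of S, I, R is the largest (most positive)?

largest component: R

t=0.000: state=(0.923, 0.077, 0.000)
step 1 (dt=0.02): k1=(-0.186, 0.117, 0.069), k2=(-0.188, 0.118, 0.070), k3=(-0.188, 0.118, 0.070), k4=(-0.190, 0.120, 0.071); state += dt/6·(k1+2k2+2k3+k4)
t=0.020: state=(0.919, 0.079, 0.001)
t=0.040: state=(0.915, 0.082, 0.003)
t=0.060: state=(0.911, 0.084, 0.004)
continuing one RK4 step at a time; state shown every 25 steps (Δt=0.5):
t=0.500: state=(0.797, 0.153, 0.050)
t=1.000: state=(0.614, 0.247, 0.139)
t=1.500: state=(0.424, 0.310, 0.265)
t=2.000: state=(0.281, 0.313, 0.406)
t=2.500: state=(0.191, 0.271, 0.538)
t=3.000: state=(0.139, 0.215, 0.646)
t=3.500: state=(0.109, 0.162, 0.730)
t=4.000: state=(0.091, 0.118, 0.791)
t=4.500: state=(0.080, 0.084, 0.836)
t=5.000: state=(0.073, 0.060, 0.868)
t=5.500: state=(0.068, 0.042, 0.890)
t=6.000: state=(0.065, 0.029, 0.906)
t=6.500: state=(0.063, 0.020, 0.917)
t=7.000: state=(0.061, 0.014, 0.924)
t=7.500: state=(0.061, 0.010, 0.930)
t=8.000: state=(0.060, 0.007, 0.933)
t=8.500: state=(0.059, 0.005, 0.936)
t=9.000: state=(0.059, 0.003, 0.938)
t=9.500: state=(0.059, 0.002, 0.939)
t=10.000: state=(0.059, 0.002, 0.940)
t=10.500: state=(0.059, 0.001, 0.940)
t=11.000: state=(0.059, 0.001, 0.941)
t=11.500: state=(0.059, 0.001, 0.941)
t=11.900: state=(0.059, 0.000, 0.941)
compare at T: S=0.059, I=0.000, R=0.941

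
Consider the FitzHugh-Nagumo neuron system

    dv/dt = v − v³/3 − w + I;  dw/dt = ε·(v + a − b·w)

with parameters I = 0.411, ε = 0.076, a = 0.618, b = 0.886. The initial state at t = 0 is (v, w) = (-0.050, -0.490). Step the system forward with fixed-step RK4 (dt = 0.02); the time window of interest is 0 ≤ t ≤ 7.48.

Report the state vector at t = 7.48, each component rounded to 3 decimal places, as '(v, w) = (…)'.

t=0.000: state=(-0.050, -0.490)
step 1 (dt=0.02): k1=(0.851, 0.076), k2=(0.859, 0.077), k3=(0.859, 0.077), k4=(0.867, 0.077); state += dt/6·(k1+2k2+2k3+k4)
t=0.020: state=(-0.033, -0.488)
t=0.040: state=(-0.015, -0.487)
t=0.060: state=(0.002, -0.485)
continuing one RK4 step at a time; state shown every 25 steps (Δt=0.5):
t=0.500: state=(0.485, -0.443)
t=1.000: state=(1.198, -0.374)
t=1.500: state=(1.738, -0.283)
t=2.000: state=(1.923, -0.181)
t=2.500: state=(1.945, -0.079)
t=3.000: state=(1.924, 0.019)
t=3.500: state=(1.892, 0.113)
t=4.000: state=(1.858, 0.202)
t=4.500: state=(1.822, 0.287)
t=5.000: state=(1.787, 0.368)
t=5.500: state=(1.751, 0.445)
t=6.000: state=(1.714, 0.518)
t=6.500: state=(1.678, 0.588)
t=7.000: state=(1.641, 0.653)
t=7.480: state=(1.605, 0.713)

(v, w) = (1.605, 0.713)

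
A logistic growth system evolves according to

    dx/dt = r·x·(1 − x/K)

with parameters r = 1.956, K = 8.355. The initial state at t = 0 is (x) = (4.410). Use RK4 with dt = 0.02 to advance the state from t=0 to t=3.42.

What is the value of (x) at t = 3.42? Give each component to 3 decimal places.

t=0.000: state=(4.410)
step 1 (dt=0.02): k1=(4.073), k2=(4.068), k3=(4.068), k4=(4.063); state += dt/6·(k1+2k2+2k3+k4)
t=0.020: state=(4.491)
t=0.040: state=(4.572)
t=0.060: state=(4.653)
continuing one RK4 step at a time; state shown every 10 steps (Δt=0.2):
t=0.200: state=(5.206)
t=0.400: state=(5.929)
t=0.600: state=(6.545)
t=0.800: state=(7.038)
t=1.000: state=(7.417)
t=1.200: state=(7.697)
t=1.400: state=(7.898)
t=1.600: state=(8.040)
t=1.800: state=(8.140)
t=2.000: state=(8.208)
t=2.200: state=(8.255)
t=2.400: state=(8.287)
t=2.600: state=(8.309)
t=2.800: state=(8.324)
t=3.000: state=(8.334)
t=3.200: state=(8.341)
t=3.400: state=(8.345)
t=3.420: state=(8.346)

(x) = (8.346)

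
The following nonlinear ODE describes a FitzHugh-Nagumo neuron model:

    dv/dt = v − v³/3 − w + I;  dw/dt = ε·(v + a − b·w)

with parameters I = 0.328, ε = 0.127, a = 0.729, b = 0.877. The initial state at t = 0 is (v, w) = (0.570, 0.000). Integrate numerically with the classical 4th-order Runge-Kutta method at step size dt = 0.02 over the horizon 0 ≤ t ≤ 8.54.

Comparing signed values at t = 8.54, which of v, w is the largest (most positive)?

t=0.000: state=(0.570, 0.000)
step 1 (dt=0.02): k1=(0.836, 0.165), k2=(0.840, 0.166), k3=(0.840, 0.166), k4=(0.844, 0.167); state += dt/6·(k1+2k2+2k3+k4)
t=0.020: state=(0.587, 0.003)
t=0.040: state=(0.604, 0.007)
t=0.060: state=(0.621, 0.010)
continuing one RK4 step at a time; state shown every 25 steps (Δt=0.5):
t=0.500: state=(1.018, 0.094)
t=1.000: state=(1.405, 0.210)
t=1.500: state=(1.604, 0.337)
t=2.000: state=(1.654, 0.465)
t=2.500: state=(1.633, 0.587)
t=3.000: state=(1.584, 0.700)
t=3.500: state=(1.523, 0.803)
t=4.000: state=(1.456, 0.896)
t=4.500: state=(1.383, 0.980)
t=5.000: state=(1.304, 1.055)
t=5.500: state=(1.219, 1.121)
t=6.000: state=(1.125, 1.178)
t=6.500: state=(1.018, 1.225)
t=7.000: state=(0.892, 1.263)
t=7.500: state=(0.733, 1.290)
t=8.000: state=(0.521, 1.304)
t=8.500: state=(0.211, 1.302)
t=8.540: state=(0.180, 1.301)
compare at T: v=0.180, w=1.301

largest component: w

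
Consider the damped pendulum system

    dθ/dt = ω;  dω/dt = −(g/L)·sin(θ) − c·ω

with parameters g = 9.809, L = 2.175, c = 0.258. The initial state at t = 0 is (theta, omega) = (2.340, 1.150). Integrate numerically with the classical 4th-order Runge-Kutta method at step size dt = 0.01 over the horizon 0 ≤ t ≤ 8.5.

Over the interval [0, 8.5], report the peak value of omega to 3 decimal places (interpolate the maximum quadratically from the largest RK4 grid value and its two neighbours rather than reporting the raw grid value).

max omega = 2.945

t=0.000: state=(2.340, 1.150)
step 1 (dt=0.01): k1=(1.150, -3.537), k2=(1.132, -3.514), k3=(1.132, -3.515), k4=(1.115, -3.492); state += dt/6·(k1+2k2+2k3+k4)
t=0.010: state=(2.351, 1.115)
t=0.020: state=(2.362, 1.080)
t=0.030: state=(2.373, 1.046)
continuing one RK4 step at a time; state shown every 50 steps (Δt=0.5):
t=0.500: state=(2.543, -0.251)
t=1.000: state=(2.080, -1.688)
t=1.500: state=(0.776, -3.444)
t=2.000: state=(-0.930, -2.792)
t=2.500: state=(-1.732, -0.413)
t=3.000: state=(-1.391, 1.734)
t=3.500: state=(-0.135, 2.944)
t=4.000: state=(1.080, 1.554)
t=4.500: state=(1.299, -0.657)
t=5.000: state=(0.514, -2.273)
t=5.500: state=(-0.614, -1.834)
t=6.000: state=(-1.073, 0.067)
t=6.500: state=(-0.594, 1.695)
t=7.000: state=(0.348, 1.721)
t=7.500: state=(0.860, 0.207)
t=8.000: state=(0.562, -1.285)
t=8.500: state=(-0.206, -1.496)
largest grid value and its neighbours: omega(3.480)=2.94478, omega(3.490)=2.94520, omega(3.500)=2.94431
parabola through these three points peaks at t≈3.488 with omega≈2.94522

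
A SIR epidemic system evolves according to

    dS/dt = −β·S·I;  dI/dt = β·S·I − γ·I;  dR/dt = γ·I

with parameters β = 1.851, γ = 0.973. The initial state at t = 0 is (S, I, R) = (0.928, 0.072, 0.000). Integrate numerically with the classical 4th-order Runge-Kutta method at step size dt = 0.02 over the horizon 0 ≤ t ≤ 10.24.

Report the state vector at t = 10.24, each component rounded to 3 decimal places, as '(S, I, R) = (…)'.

(S, I, R) = (0.207, 0.004, 0.789)

t=0.000: state=(0.928, 0.072, 0.000)
step 1 (dt=0.02): k1=(-0.124, 0.054, 0.070), k2=(-0.124, 0.054, 0.071), k3=(-0.124, 0.054, 0.071), k4=(-0.125, 0.054, 0.071); state += dt/6·(k1+2k2+2k3+k4)
t=0.020: state=(0.926, 0.073, 0.001)
t=0.040: state=(0.923, 0.074, 0.003)
t=0.060: state=(0.920, 0.075, 0.004)
continuing one RK4 step at a time; state shown every 25 steps (Δt=0.5):
t=0.500: state=(0.857, 0.101, 0.042)
t=1.000: state=(0.769, 0.132, 0.099)
t=1.500: state=(0.672, 0.158, 0.170)
t=2.000: state=(0.576, 0.173, 0.251)
t=2.500: state=(0.490, 0.174, 0.336)
t=3.000: state=(0.418, 0.163, 0.419)
t=3.500: state=(0.363, 0.144, 0.493)
t=4.000: state=(0.321, 0.121, 0.558)
t=4.500: state=(0.290, 0.099, 0.611)
t=5.000: state=(0.267, 0.078, 0.654)
t=5.500: state=(0.251, 0.061, 0.688)
t=6.000: state=(0.238, 0.047, 0.714)
t=6.500: state=(0.229, 0.036, 0.734)
t=7.000: state=(0.223, 0.027, 0.750)
t=7.500: state=(0.218, 0.021, 0.761)
t=8.000: state=(0.214, 0.015, 0.770)
t=8.500: state=(0.212, 0.012, 0.777)
t=9.000: state=(0.210, 0.009, 0.782)
t=9.500: state=(0.208, 0.006, 0.785)
t=10.000: state=(0.207, 0.005, 0.788)
t=10.240: state=(0.207, 0.004, 0.789)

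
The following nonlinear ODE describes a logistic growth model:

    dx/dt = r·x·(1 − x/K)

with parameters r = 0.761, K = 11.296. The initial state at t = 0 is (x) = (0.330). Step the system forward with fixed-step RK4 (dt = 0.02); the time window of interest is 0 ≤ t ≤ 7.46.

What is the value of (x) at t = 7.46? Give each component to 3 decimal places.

t=0.000: state=(0.330)
step 1 (dt=0.02): k1=(0.244), k2=(0.246), k3=(0.246), k4=(0.247); state += dt/6·(k1+2k2+2k3+k4)
t=0.020: state=(0.335)
t=0.040: state=(0.340)
t=0.060: state=(0.345)
continuing one RK4 step at a time; state shown every 25 steps (Δt=0.5):
t=0.500: state=(0.476)
t=1.000: state=(0.684)
t=1.500: state=(0.973)
t=2.000: state=(1.369)
t=2.500: state=(1.896)
t=3.000: state=(2.574)
t=3.500: state=(3.406)
t=4.000: state=(4.373)
t=4.500: state=(5.425)
t=5.000: state=(6.493)
t=5.500: state=(7.503)
t=6.000: state=(8.395)
t=6.500: state=(9.138)
t=7.000: state=(9.726)
t=7.460: state=(10.142)

(x) = (10.142)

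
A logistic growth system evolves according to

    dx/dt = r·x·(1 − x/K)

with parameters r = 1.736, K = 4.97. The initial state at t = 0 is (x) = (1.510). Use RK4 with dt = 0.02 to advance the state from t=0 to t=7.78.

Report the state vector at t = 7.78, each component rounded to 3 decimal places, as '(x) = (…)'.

(x) = (4.970)

t=0.000: state=(1.510)
step 1 (dt=0.02): k1=(1.825), k2=(1.837), k3=(1.837), k4=(1.849); state += dt/6·(k1+2k2+2k3+k4)
t=0.020: state=(1.547)
t=0.040: state=(1.584)
t=0.060: state=(1.622)
continuing one RK4 step at a time; state shown every 25 steps (Δt=0.5):
t=0.500: state=(2.533)
t=1.000: state=(3.540)
t=1.500: state=(4.250)
t=2.000: state=(4.640)
t=2.500: state=(4.826)
t=3.000: state=(4.908)
t=3.500: state=(4.944)
t=4.000: state=(4.959)
t=4.500: state=(4.965)
t=5.000: state=(4.968)
t=5.500: state=(4.969)
t=6.000: state=(4.970)
t=6.500: state=(4.970)
t=7.000: state=(4.970)
t=7.500: state=(4.970)
t=7.780: state=(4.970)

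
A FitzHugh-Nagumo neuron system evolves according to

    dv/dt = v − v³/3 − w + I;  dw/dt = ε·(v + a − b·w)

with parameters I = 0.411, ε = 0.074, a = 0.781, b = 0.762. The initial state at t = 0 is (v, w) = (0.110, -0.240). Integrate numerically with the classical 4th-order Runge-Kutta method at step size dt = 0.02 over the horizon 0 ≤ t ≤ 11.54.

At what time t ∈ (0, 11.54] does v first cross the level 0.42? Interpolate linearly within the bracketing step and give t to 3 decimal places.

t=0.000: state=(0.110, -0.240)
step 1 (dt=0.02): k1=(0.761, 0.079), k2=(0.767, 0.080), k3=(0.767, 0.080), k4=(0.774, 0.081); state += dt/6·(k1+2k2+2k3+k4)
t=0.020: state=(0.125, -0.238)
t=0.040: state=(0.141, -0.237)
t=0.060: state=(0.157, -0.235)
t=0.340: state=(0.410, -0.210)
next step: t=0.360: state=(0.430, -0.208) — v has crossed 0.42
linear interpolation between t=0.340 (0.40988) and t=0.360 (0.43018) → t≈0.350

t = 0.350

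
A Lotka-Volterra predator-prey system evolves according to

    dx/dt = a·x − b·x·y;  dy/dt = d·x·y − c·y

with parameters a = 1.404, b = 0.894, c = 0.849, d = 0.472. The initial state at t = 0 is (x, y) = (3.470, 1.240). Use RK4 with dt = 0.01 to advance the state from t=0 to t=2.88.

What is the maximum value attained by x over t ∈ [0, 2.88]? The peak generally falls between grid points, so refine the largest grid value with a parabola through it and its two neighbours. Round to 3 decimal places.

t=0.000: state=(3.470, 1.240)
step 1 (dt=0.01): k1=(1.025, 0.978), k2=(1.011, 0.985), k3=(1.011, 0.985), k4=(0.998, 0.992); state += dt/6·(k1+2k2+2k3+k4)
t=0.010: state=(3.480, 1.250)
t=0.020: state=(3.490, 1.260)
t=0.030: state=(3.499, 1.270)
continuing one RK4 step at a time; state shown every 10 steps (Δt=0.1):
t=0.100: state=(3.558, 1.345)
t=0.200: state=(3.611, 1.463)
t=0.300: state=(3.625, 1.595)
t=0.400: state=(3.595, 1.737)
t=0.500: state=(3.518, 1.888)
t=0.600: state=(3.396, 2.042)
t=0.700: state=(3.234, 2.194)
t=0.800: state=(3.039, 2.337)
t=0.900: state=(2.821, 2.465)
t=1.000: state=(2.591, 2.573)
t=1.100: state=(2.359, 2.657)
t=1.200: state=(2.135, 2.713)
t=1.300: state=(1.925, 2.743)
t=1.400: state=(1.733, 2.747)
t=1.500: state=(1.561, 2.727)
t=1.600: state=(1.410, 2.687)
t=1.700: state=(1.279, 2.629)
t=1.800: state=(1.167, 2.559)
t=1.900: state=(1.072, 2.478)
t=2.000: state=(0.993, 2.390)
t=2.100: state=(0.926, 2.297)
t=2.200: state=(0.872, 2.201)
t=2.300: state=(0.828, 2.105)
t=2.400: state=(0.792, 2.009)
t=2.500: state=(0.765, 1.914)
t=2.600: state=(0.745, 1.822)
t=2.700: state=(0.731, 1.733)
t=2.800: state=(0.724, 1.648)
t=2.880: state=(0.721, 1.582)
largest grid value and its neighbours: x(0.270)=3.62558, x(0.280)=3.62589, x(0.290)=3.62577
parabola through these three points peaks at t≈0.282 with x≈3.62590

max x = 3.626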